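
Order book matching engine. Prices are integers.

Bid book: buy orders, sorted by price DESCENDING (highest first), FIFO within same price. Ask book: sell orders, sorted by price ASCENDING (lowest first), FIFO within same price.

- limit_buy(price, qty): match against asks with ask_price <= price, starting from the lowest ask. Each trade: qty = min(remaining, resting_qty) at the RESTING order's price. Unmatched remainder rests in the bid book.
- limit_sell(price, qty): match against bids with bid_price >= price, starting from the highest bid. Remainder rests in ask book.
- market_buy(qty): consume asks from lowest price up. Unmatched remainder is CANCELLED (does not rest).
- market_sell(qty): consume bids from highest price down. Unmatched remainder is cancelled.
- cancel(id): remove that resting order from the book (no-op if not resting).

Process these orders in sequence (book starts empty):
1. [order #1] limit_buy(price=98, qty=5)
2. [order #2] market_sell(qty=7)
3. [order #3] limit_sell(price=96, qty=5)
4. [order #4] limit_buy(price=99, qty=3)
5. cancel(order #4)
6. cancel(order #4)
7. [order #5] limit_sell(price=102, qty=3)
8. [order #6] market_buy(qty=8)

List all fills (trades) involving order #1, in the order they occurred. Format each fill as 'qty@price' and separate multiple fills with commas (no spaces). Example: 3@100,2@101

Answer: 5@98

Derivation:
After op 1 [order #1] limit_buy(price=98, qty=5): fills=none; bids=[#1:5@98] asks=[-]
After op 2 [order #2] market_sell(qty=7): fills=#1x#2:5@98; bids=[-] asks=[-]
After op 3 [order #3] limit_sell(price=96, qty=5): fills=none; bids=[-] asks=[#3:5@96]
After op 4 [order #4] limit_buy(price=99, qty=3): fills=#4x#3:3@96; bids=[-] asks=[#3:2@96]
After op 5 cancel(order #4): fills=none; bids=[-] asks=[#3:2@96]
After op 6 cancel(order #4): fills=none; bids=[-] asks=[#3:2@96]
After op 7 [order #5] limit_sell(price=102, qty=3): fills=none; bids=[-] asks=[#3:2@96 #5:3@102]
After op 8 [order #6] market_buy(qty=8): fills=#6x#3:2@96 #6x#5:3@102; bids=[-] asks=[-]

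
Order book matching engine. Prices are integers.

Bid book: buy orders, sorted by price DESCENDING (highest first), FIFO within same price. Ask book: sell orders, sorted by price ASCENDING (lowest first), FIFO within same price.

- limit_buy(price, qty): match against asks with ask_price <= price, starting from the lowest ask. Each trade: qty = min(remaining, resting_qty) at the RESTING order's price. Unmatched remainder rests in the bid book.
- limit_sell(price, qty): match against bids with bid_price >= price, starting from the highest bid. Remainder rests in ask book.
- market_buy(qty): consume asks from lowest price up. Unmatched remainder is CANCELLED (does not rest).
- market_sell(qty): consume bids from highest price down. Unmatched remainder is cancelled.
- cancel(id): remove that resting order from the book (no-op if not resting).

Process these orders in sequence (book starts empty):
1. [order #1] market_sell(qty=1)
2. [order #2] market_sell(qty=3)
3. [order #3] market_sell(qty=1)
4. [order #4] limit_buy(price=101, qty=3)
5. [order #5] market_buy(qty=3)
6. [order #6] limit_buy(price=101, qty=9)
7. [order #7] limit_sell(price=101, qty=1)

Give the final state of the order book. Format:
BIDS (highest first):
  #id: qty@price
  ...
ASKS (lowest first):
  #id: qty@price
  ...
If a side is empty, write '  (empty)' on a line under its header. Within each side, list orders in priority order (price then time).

Answer: BIDS (highest first):
  #4: 2@101
  #6: 9@101
ASKS (lowest first):
  (empty)

Derivation:
After op 1 [order #1] market_sell(qty=1): fills=none; bids=[-] asks=[-]
After op 2 [order #2] market_sell(qty=3): fills=none; bids=[-] asks=[-]
After op 3 [order #3] market_sell(qty=1): fills=none; bids=[-] asks=[-]
After op 4 [order #4] limit_buy(price=101, qty=3): fills=none; bids=[#4:3@101] asks=[-]
After op 5 [order #5] market_buy(qty=3): fills=none; bids=[#4:3@101] asks=[-]
After op 6 [order #6] limit_buy(price=101, qty=9): fills=none; bids=[#4:3@101 #6:9@101] asks=[-]
After op 7 [order #7] limit_sell(price=101, qty=1): fills=#4x#7:1@101; bids=[#4:2@101 #6:9@101] asks=[-]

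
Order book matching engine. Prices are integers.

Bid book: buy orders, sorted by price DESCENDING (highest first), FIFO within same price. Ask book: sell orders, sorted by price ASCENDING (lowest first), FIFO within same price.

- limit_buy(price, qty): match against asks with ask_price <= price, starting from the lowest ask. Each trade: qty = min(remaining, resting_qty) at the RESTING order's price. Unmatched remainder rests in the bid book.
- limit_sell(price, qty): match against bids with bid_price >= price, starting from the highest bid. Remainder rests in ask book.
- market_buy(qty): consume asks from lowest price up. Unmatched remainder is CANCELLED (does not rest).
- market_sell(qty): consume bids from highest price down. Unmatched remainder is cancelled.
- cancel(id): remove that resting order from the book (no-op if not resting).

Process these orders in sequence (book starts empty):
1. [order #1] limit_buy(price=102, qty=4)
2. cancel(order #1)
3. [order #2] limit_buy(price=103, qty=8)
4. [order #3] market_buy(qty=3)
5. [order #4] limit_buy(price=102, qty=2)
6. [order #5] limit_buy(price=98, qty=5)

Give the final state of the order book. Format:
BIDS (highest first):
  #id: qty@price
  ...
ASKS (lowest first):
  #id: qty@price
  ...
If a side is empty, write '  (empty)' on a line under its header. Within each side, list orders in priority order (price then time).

After op 1 [order #1] limit_buy(price=102, qty=4): fills=none; bids=[#1:4@102] asks=[-]
After op 2 cancel(order #1): fills=none; bids=[-] asks=[-]
After op 3 [order #2] limit_buy(price=103, qty=8): fills=none; bids=[#2:8@103] asks=[-]
After op 4 [order #3] market_buy(qty=3): fills=none; bids=[#2:8@103] asks=[-]
After op 5 [order #4] limit_buy(price=102, qty=2): fills=none; bids=[#2:8@103 #4:2@102] asks=[-]
After op 6 [order #5] limit_buy(price=98, qty=5): fills=none; bids=[#2:8@103 #4:2@102 #5:5@98] asks=[-]

Answer: BIDS (highest first):
  #2: 8@103
  #4: 2@102
  #5: 5@98
ASKS (lowest first):
  (empty)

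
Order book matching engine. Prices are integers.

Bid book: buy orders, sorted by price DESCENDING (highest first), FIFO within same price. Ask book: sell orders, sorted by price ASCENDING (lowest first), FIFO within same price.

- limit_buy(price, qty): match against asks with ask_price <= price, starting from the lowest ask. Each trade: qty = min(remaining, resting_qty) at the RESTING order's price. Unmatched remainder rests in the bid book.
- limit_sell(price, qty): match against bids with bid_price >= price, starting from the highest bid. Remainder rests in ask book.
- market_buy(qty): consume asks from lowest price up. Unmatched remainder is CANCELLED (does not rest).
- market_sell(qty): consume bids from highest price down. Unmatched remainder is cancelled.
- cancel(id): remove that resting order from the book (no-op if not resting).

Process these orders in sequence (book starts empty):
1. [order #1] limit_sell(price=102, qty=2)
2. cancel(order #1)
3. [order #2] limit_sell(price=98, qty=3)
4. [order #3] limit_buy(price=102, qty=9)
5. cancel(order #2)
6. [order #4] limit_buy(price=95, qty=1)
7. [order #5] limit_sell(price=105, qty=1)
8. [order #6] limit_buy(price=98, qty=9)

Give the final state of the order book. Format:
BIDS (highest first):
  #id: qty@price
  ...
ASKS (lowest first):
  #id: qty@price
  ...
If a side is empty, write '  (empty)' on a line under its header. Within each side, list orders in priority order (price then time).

After op 1 [order #1] limit_sell(price=102, qty=2): fills=none; bids=[-] asks=[#1:2@102]
After op 2 cancel(order #1): fills=none; bids=[-] asks=[-]
After op 3 [order #2] limit_sell(price=98, qty=3): fills=none; bids=[-] asks=[#2:3@98]
After op 4 [order #3] limit_buy(price=102, qty=9): fills=#3x#2:3@98; bids=[#3:6@102] asks=[-]
After op 5 cancel(order #2): fills=none; bids=[#3:6@102] asks=[-]
After op 6 [order #4] limit_buy(price=95, qty=1): fills=none; bids=[#3:6@102 #4:1@95] asks=[-]
After op 7 [order #5] limit_sell(price=105, qty=1): fills=none; bids=[#3:6@102 #4:1@95] asks=[#5:1@105]
After op 8 [order #6] limit_buy(price=98, qty=9): fills=none; bids=[#3:6@102 #6:9@98 #4:1@95] asks=[#5:1@105]

Answer: BIDS (highest first):
  #3: 6@102
  #6: 9@98
  #4: 1@95
ASKS (lowest first):
  #5: 1@105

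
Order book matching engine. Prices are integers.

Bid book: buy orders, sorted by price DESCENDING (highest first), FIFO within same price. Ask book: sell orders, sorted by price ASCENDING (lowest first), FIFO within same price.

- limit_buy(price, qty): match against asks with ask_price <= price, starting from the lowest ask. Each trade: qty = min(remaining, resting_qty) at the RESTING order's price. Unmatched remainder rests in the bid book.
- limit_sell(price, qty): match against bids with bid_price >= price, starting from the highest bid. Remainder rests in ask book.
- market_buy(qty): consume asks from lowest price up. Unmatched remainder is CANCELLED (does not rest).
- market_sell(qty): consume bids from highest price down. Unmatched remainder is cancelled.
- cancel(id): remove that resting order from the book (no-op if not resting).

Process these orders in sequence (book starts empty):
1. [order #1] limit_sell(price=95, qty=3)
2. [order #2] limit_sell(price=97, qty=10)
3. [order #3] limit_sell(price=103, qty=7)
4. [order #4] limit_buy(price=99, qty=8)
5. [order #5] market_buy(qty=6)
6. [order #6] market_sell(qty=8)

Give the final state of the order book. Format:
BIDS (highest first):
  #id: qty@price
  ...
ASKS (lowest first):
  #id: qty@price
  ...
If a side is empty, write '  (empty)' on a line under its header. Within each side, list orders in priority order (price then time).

Answer: BIDS (highest first):
  (empty)
ASKS (lowest first):
  #3: 6@103

Derivation:
After op 1 [order #1] limit_sell(price=95, qty=3): fills=none; bids=[-] asks=[#1:3@95]
After op 2 [order #2] limit_sell(price=97, qty=10): fills=none; bids=[-] asks=[#1:3@95 #2:10@97]
After op 3 [order #3] limit_sell(price=103, qty=7): fills=none; bids=[-] asks=[#1:3@95 #2:10@97 #3:7@103]
After op 4 [order #4] limit_buy(price=99, qty=8): fills=#4x#1:3@95 #4x#2:5@97; bids=[-] asks=[#2:5@97 #3:7@103]
After op 5 [order #5] market_buy(qty=6): fills=#5x#2:5@97 #5x#3:1@103; bids=[-] asks=[#3:6@103]
After op 6 [order #6] market_sell(qty=8): fills=none; bids=[-] asks=[#3:6@103]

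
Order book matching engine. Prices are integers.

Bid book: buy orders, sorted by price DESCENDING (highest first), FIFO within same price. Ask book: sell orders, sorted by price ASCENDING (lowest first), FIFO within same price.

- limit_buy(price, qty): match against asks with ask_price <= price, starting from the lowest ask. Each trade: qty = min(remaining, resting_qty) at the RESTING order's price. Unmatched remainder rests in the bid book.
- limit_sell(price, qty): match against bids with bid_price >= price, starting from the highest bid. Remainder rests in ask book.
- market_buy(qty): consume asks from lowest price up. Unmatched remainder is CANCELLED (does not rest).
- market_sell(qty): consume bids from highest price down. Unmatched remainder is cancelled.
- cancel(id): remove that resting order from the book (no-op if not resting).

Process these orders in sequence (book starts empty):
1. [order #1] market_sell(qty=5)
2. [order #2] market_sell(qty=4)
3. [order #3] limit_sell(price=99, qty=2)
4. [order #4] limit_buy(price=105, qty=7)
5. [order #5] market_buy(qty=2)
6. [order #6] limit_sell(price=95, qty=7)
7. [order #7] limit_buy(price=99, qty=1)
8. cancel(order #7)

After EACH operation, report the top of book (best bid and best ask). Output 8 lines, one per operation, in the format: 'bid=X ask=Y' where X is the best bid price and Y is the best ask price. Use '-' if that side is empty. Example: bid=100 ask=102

Answer: bid=- ask=-
bid=- ask=-
bid=- ask=99
bid=105 ask=-
bid=105 ask=-
bid=- ask=95
bid=- ask=95
bid=- ask=95

Derivation:
After op 1 [order #1] market_sell(qty=5): fills=none; bids=[-] asks=[-]
After op 2 [order #2] market_sell(qty=4): fills=none; bids=[-] asks=[-]
After op 3 [order #3] limit_sell(price=99, qty=2): fills=none; bids=[-] asks=[#3:2@99]
After op 4 [order #4] limit_buy(price=105, qty=7): fills=#4x#3:2@99; bids=[#4:5@105] asks=[-]
After op 5 [order #5] market_buy(qty=2): fills=none; bids=[#4:5@105] asks=[-]
After op 6 [order #6] limit_sell(price=95, qty=7): fills=#4x#6:5@105; bids=[-] asks=[#6:2@95]
After op 7 [order #7] limit_buy(price=99, qty=1): fills=#7x#6:1@95; bids=[-] asks=[#6:1@95]
After op 8 cancel(order #7): fills=none; bids=[-] asks=[#6:1@95]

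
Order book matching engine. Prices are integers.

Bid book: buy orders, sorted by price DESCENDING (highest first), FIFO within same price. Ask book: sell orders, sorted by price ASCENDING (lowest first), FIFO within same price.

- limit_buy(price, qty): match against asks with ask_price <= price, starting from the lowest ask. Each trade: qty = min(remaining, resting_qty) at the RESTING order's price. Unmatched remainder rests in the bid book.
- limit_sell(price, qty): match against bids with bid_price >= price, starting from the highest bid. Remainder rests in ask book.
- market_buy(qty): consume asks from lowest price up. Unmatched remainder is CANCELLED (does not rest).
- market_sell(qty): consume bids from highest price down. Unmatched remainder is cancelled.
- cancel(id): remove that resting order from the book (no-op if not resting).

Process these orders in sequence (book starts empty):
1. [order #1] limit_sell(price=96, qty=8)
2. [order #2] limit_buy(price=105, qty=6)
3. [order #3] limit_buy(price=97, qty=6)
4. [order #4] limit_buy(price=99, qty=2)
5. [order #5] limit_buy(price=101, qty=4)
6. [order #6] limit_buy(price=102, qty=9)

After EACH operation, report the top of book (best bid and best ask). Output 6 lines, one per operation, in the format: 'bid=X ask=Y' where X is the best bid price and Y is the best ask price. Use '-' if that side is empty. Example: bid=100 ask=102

After op 1 [order #1] limit_sell(price=96, qty=8): fills=none; bids=[-] asks=[#1:8@96]
After op 2 [order #2] limit_buy(price=105, qty=6): fills=#2x#1:6@96; bids=[-] asks=[#1:2@96]
After op 3 [order #3] limit_buy(price=97, qty=6): fills=#3x#1:2@96; bids=[#3:4@97] asks=[-]
After op 4 [order #4] limit_buy(price=99, qty=2): fills=none; bids=[#4:2@99 #3:4@97] asks=[-]
After op 5 [order #5] limit_buy(price=101, qty=4): fills=none; bids=[#5:4@101 #4:2@99 #3:4@97] asks=[-]
After op 6 [order #6] limit_buy(price=102, qty=9): fills=none; bids=[#6:9@102 #5:4@101 #4:2@99 #3:4@97] asks=[-]

Answer: bid=- ask=96
bid=- ask=96
bid=97 ask=-
bid=99 ask=-
bid=101 ask=-
bid=102 ask=-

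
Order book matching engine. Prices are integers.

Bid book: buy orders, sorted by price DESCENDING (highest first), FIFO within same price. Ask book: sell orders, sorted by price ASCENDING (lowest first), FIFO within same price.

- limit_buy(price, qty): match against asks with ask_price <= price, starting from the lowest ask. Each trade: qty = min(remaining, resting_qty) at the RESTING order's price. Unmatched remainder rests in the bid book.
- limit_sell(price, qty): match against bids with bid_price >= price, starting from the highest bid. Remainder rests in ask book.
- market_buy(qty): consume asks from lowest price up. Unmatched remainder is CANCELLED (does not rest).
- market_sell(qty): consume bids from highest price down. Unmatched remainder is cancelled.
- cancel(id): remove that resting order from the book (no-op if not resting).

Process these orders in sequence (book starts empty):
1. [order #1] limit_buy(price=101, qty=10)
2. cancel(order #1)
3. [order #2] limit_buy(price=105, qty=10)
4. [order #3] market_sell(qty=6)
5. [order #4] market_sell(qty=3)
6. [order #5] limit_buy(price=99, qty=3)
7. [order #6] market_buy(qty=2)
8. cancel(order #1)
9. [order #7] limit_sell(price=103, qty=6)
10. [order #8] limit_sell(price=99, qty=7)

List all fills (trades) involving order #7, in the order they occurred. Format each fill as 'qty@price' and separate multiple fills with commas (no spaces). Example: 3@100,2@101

Answer: 1@105

Derivation:
After op 1 [order #1] limit_buy(price=101, qty=10): fills=none; bids=[#1:10@101] asks=[-]
After op 2 cancel(order #1): fills=none; bids=[-] asks=[-]
After op 3 [order #2] limit_buy(price=105, qty=10): fills=none; bids=[#2:10@105] asks=[-]
After op 4 [order #3] market_sell(qty=6): fills=#2x#3:6@105; bids=[#2:4@105] asks=[-]
After op 5 [order #4] market_sell(qty=3): fills=#2x#4:3@105; bids=[#2:1@105] asks=[-]
After op 6 [order #5] limit_buy(price=99, qty=3): fills=none; bids=[#2:1@105 #5:3@99] asks=[-]
After op 7 [order #6] market_buy(qty=2): fills=none; bids=[#2:1@105 #5:3@99] asks=[-]
After op 8 cancel(order #1): fills=none; bids=[#2:1@105 #5:3@99] asks=[-]
After op 9 [order #7] limit_sell(price=103, qty=6): fills=#2x#7:1@105; bids=[#5:3@99] asks=[#7:5@103]
After op 10 [order #8] limit_sell(price=99, qty=7): fills=#5x#8:3@99; bids=[-] asks=[#8:4@99 #7:5@103]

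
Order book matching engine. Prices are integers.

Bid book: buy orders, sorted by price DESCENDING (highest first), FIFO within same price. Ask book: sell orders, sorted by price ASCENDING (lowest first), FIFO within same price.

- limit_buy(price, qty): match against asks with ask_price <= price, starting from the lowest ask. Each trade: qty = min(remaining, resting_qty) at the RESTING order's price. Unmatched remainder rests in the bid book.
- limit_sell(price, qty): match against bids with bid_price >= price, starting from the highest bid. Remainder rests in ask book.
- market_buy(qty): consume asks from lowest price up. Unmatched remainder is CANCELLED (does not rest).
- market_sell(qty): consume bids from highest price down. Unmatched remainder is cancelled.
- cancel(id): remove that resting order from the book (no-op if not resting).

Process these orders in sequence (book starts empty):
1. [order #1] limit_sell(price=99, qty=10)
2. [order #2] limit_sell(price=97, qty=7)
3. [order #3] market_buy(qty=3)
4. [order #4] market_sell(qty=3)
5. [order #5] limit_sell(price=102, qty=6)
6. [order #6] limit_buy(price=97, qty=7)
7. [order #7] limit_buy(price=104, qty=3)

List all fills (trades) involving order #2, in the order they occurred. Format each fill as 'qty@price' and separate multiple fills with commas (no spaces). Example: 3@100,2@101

After op 1 [order #1] limit_sell(price=99, qty=10): fills=none; bids=[-] asks=[#1:10@99]
After op 2 [order #2] limit_sell(price=97, qty=7): fills=none; bids=[-] asks=[#2:7@97 #1:10@99]
After op 3 [order #3] market_buy(qty=3): fills=#3x#2:3@97; bids=[-] asks=[#2:4@97 #1:10@99]
After op 4 [order #4] market_sell(qty=3): fills=none; bids=[-] asks=[#2:4@97 #1:10@99]
After op 5 [order #5] limit_sell(price=102, qty=6): fills=none; bids=[-] asks=[#2:4@97 #1:10@99 #5:6@102]
After op 6 [order #6] limit_buy(price=97, qty=7): fills=#6x#2:4@97; bids=[#6:3@97] asks=[#1:10@99 #5:6@102]
After op 7 [order #7] limit_buy(price=104, qty=3): fills=#7x#1:3@99; bids=[#6:3@97] asks=[#1:7@99 #5:6@102]

Answer: 3@97,4@97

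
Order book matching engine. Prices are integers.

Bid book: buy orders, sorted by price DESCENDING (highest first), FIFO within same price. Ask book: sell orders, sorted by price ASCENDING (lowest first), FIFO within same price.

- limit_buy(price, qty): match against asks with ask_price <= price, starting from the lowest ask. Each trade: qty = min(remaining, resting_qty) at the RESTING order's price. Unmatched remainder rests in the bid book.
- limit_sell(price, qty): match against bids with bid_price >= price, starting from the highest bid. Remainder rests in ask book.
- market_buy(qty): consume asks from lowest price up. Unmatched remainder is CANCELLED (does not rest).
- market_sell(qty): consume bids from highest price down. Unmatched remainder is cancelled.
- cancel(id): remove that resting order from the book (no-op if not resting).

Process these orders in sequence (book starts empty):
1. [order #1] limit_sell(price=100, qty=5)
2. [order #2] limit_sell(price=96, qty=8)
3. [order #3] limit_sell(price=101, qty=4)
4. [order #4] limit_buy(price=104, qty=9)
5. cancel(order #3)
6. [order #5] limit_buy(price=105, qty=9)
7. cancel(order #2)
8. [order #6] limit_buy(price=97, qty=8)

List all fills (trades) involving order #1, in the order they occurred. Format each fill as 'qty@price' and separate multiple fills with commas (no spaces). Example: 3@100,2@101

Answer: 1@100,4@100

Derivation:
After op 1 [order #1] limit_sell(price=100, qty=5): fills=none; bids=[-] asks=[#1:5@100]
After op 2 [order #2] limit_sell(price=96, qty=8): fills=none; bids=[-] asks=[#2:8@96 #1:5@100]
After op 3 [order #3] limit_sell(price=101, qty=4): fills=none; bids=[-] asks=[#2:8@96 #1:5@100 #3:4@101]
After op 4 [order #4] limit_buy(price=104, qty=9): fills=#4x#2:8@96 #4x#1:1@100; bids=[-] asks=[#1:4@100 #3:4@101]
After op 5 cancel(order #3): fills=none; bids=[-] asks=[#1:4@100]
After op 6 [order #5] limit_buy(price=105, qty=9): fills=#5x#1:4@100; bids=[#5:5@105] asks=[-]
After op 7 cancel(order #2): fills=none; bids=[#5:5@105] asks=[-]
After op 8 [order #6] limit_buy(price=97, qty=8): fills=none; bids=[#5:5@105 #6:8@97] asks=[-]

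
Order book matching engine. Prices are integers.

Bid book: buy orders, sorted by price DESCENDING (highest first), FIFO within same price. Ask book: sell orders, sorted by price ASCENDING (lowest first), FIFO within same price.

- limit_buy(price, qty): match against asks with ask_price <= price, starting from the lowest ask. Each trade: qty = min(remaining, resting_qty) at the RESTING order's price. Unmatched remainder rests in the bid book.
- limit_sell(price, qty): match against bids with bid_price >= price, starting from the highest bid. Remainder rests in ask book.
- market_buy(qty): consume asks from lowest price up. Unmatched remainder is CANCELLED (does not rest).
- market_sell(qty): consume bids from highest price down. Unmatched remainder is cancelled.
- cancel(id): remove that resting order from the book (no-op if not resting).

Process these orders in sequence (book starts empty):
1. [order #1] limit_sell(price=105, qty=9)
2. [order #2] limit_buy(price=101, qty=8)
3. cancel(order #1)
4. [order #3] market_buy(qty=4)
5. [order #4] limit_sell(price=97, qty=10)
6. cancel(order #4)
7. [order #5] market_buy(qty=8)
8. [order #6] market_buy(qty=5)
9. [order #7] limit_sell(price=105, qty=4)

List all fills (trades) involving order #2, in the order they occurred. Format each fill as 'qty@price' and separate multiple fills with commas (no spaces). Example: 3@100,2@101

Answer: 8@101

Derivation:
After op 1 [order #1] limit_sell(price=105, qty=9): fills=none; bids=[-] asks=[#1:9@105]
After op 2 [order #2] limit_buy(price=101, qty=8): fills=none; bids=[#2:8@101] asks=[#1:9@105]
After op 3 cancel(order #1): fills=none; bids=[#2:8@101] asks=[-]
After op 4 [order #3] market_buy(qty=4): fills=none; bids=[#2:8@101] asks=[-]
After op 5 [order #4] limit_sell(price=97, qty=10): fills=#2x#4:8@101; bids=[-] asks=[#4:2@97]
After op 6 cancel(order #4): fills=none; bids=[-] asks=[-]
After op 7 [order #5] market_buy(qty=8): fills=none; bids=[-] asks=[-]
After op 8 [order #6] market_buy(qty=5): fills=none; bids=[-] asks=[-]
After op 9 [order #7] limit_sell(price=105, qty=4): fills=none; bids=[-] asks=[#7:4@105]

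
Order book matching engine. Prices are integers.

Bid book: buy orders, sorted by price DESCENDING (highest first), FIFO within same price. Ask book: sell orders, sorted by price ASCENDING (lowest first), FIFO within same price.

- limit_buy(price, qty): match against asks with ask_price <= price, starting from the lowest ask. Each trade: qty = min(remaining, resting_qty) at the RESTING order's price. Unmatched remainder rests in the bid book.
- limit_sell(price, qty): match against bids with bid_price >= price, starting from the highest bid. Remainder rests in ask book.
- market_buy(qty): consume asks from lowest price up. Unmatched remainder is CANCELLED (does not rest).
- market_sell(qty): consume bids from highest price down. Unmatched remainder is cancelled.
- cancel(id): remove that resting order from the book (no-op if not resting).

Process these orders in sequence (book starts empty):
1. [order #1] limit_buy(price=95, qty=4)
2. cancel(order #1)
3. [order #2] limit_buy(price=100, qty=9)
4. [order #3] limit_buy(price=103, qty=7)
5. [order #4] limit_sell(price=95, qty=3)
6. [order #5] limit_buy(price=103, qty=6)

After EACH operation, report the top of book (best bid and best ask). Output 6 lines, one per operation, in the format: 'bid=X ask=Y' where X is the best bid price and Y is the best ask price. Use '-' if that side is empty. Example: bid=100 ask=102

After op 1 [order #1] limit_buy(price=95, qty=4): fills=none; bids=[#1:4@95] asks=[-]
After op 2 cancel(order #1): fills=none; bids=[-] asks=[-]
After op 3 [order #2] limit_buy(price=100, qty=9): fills=none; bids=[#2:9@100] asks=[-]
After op 4 [order #3] limit_buy(price=103, qty=7): fills=none; bids=[#3:7@103 #2:9@100] asks=[-]
After op 5 [order #4] limit_sell(price=95, qty=3): fills=#3x#4:3@103; bids=[#3:4@103 #2:9@100] asks=[-]
After op 6 [order #5] limit_buy(price=103, qty=6): fills=none; bids=[#3:4@103 #5:6@103 #2:9@100] asks=[-]

Answer: bid=95 ask=-
bid=- ask=-
bid=100 ask=-
bid=103 ask=-
bid=103 ask=-
bid=103 ask=-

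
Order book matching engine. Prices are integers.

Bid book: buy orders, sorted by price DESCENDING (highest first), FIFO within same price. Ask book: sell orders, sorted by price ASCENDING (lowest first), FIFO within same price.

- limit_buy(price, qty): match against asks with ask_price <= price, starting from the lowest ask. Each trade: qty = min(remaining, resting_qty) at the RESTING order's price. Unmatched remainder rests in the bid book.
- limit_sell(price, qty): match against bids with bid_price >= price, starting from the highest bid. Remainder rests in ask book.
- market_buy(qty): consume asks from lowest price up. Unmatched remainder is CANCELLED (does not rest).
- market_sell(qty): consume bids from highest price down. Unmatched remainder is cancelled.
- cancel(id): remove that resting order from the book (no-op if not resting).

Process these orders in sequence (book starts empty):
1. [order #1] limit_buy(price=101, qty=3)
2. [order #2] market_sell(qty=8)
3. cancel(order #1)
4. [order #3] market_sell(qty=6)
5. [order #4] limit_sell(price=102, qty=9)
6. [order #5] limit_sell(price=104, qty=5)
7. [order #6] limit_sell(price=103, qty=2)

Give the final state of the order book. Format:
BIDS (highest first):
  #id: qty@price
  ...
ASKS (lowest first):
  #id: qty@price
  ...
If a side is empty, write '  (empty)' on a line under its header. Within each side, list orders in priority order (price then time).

Answer: BIDS (highest first):
  (empty)
ASKS (lowest first):
  #4: 9@102
  #6: 2@103
  #5: 5@104

Derivation:
After op 1 [order #1] limit_buy(price=101, qty=3): fills=none; bids=[#1:3@101] asks=[-]
After op 2 [order #2] market_sell(qty=8): fills=#1x#2:3@101; bids=[-] asks=[-]
After op 3 cancel(order #1): fills=none; bids=[-] asks=[-]
After op 4 [order #3] market_sell(qty=6): fills=none; bids=[-] asks=[-]
After op 5 [order #4] limit_sell(price=102, qty=9): fills=none; bids=[-] asks=[#4:9@102]
After op 6 [order #5] limit_sell(price=104, qty=5): fills=none; bids=[-] asks=[#4:9@102 #5:5@104]
After op 7 [order #6] limit_sell(price=103, qty=2): fills=none; bids=[-] asks=[#4:9@102 #6:2@103 #5:5@104]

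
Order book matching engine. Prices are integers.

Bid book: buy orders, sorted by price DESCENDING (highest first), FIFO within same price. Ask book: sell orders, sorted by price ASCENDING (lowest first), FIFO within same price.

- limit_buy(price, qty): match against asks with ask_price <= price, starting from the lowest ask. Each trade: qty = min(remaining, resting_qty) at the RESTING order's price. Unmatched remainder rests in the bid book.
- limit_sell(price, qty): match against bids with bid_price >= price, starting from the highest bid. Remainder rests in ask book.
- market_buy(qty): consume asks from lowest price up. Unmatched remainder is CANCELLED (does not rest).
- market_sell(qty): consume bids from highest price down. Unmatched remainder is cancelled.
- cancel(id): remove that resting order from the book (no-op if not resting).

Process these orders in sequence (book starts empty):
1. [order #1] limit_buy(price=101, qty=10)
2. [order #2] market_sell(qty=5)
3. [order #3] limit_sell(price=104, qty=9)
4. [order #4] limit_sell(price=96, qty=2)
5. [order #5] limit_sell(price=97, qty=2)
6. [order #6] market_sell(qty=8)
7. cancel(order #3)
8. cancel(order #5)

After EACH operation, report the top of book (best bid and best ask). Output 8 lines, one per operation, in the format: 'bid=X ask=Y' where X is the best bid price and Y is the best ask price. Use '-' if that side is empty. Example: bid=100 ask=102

After op 1 [order #1] limit_buy(price=101, qty=10): fills=none; bids=[#1:10@101] asks=[-]
After op 2 [order #2] market_sell(qty=5): fills=#1x#2:5@101; bids=[#1:5@101] asks=[-]
After op 3 [order #3] limit_sell(price=104, qty=9): fills=none; bids=[#1:5@101] asks=[#3:9@104]
After op 4 [order #4] limit_sell(price=96, qty=2): fills=#1x#4:2@101; bids=[#1:3@101] asks=[#3:9@104]
After op 5 [order #5] limit_sell(price=97, qty=2): fills=#1x#5:2@101; bids=[#1:1@101] asks=[#3:9@104]
After op 6 [order #6] market_sell(qty=8): fills=#1x#6:1@101; bids=[-] asks=[#3:9@104]
After op 7 cancel(order #3): fills=none; bids=[-] asks=[-]
After op 8 cancel(order #5): fills=none; bids=[-] asks=[-]

Answer: bid=101 ask=-
bid=101 ask=-
bid=101 ask=104
bid=101 ask=104
bid=101 ask=104
bid=- ask=104
bid=- ask=-
bid=- ask=-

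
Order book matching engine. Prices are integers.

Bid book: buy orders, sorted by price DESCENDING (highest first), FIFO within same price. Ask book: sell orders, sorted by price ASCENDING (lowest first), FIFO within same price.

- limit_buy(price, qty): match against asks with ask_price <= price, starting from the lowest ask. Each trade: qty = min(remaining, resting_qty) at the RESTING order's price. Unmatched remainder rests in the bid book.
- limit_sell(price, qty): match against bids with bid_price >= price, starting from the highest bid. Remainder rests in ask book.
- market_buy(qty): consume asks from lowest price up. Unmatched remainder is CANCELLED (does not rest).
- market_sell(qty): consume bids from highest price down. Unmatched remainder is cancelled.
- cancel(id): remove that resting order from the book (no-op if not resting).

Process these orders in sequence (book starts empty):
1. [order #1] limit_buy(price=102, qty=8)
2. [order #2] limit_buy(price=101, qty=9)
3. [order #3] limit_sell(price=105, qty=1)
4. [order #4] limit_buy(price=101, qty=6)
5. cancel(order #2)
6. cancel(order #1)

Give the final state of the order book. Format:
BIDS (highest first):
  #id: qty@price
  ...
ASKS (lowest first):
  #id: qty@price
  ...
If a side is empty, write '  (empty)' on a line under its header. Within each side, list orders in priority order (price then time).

Answer: BIDS (highest first):
  #4: 6@101
ASKS (lowest first):
  #3: 1@105

Derivation:
After op 1 [order #1] limit_buy(price=102, qty=8): fills=none; bids=[#1:8@102] asks=[-]
After op 2 [order #2] limit_buy(price=101, qty=9): fills=none; bids=[#1:8@102 #2:9@101] asks=[-]
After op 3 [order #3] limit_sell(price=105, qty=1): fills=none; bids=[#1:8@102 #2:9@101] asks=[#3:1@105]
After op 4 [order #4] limit_buy(price=101, qty=6): fills=none; bids=[#1:8@102 #2:9@101 #4:6@101] asks=[#3:1@105]
After op 5 cancel(order #2): fills=none; bids=[#1:8@102 #4:6@101] asks=[#3:1@105]
After op 6 cancel(order #1): fills=none; bids=[#4:6@101] asks=[#3:1@105]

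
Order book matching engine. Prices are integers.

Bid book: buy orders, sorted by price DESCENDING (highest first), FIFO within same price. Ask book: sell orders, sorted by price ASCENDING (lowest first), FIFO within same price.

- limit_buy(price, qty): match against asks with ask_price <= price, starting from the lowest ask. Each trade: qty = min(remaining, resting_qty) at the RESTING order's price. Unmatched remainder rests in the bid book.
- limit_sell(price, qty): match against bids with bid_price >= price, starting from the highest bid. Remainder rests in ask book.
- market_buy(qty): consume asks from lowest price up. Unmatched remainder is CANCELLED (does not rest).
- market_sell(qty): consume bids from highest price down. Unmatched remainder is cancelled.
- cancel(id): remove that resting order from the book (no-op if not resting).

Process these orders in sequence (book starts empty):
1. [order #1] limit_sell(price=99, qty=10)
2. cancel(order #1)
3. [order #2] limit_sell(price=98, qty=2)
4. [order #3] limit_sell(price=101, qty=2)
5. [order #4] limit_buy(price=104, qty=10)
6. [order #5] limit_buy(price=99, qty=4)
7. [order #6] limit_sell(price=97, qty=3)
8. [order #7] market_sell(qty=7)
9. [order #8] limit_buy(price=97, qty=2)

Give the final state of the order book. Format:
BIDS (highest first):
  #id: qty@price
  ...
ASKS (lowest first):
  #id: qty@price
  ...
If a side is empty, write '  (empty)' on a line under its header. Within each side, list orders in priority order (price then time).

Answer: BIDS (highest first):
  #8: 2@97
ASKS (lowest first):
  (empty)

Derivation:
After op 1 [order #1] limit_sell(price=99, qty=10): fills=none; bids=[-] asks=[#1:10@99]
After op 2 cancel(order #1): fills=none; bids=[-] asks=[-]
After op 3 [order #2] limit_sell(price=98, qty=2): fills=none; bids=[-] asks=[#2:2@98]
After op 4 [order #3] limit_sell(price=101, qty=2): fills=none; bids=[-] asks=[#2:2@98 #3:2@101]
After op 5 [order #4] limit_buy(price=104, qty=10): fills=#4x#2:2@98 #4x#3:2@101; bids=[#4:6@104] asks=[-]
After op 6 [order #5] limit_buy(price=99, qty=4): fills=none; bids=[#4:6@104 #5:4@99] asks=[-]
After op 7 [order #6] limit_sell(price=97, qty=3): fills=#4x#6:3@104; bids=[#4:3@104 #5:4@99] asks=[-]
After op 8 [order #7] market_sell(qty=7): fills=#4x#7:3@104 #5x#7:4@99; bids=[-] asks=[-]
After op 9 [order #8] limit_buy(price=97, qty=2): fills=none; bids=[#8:2@97] asks=[-]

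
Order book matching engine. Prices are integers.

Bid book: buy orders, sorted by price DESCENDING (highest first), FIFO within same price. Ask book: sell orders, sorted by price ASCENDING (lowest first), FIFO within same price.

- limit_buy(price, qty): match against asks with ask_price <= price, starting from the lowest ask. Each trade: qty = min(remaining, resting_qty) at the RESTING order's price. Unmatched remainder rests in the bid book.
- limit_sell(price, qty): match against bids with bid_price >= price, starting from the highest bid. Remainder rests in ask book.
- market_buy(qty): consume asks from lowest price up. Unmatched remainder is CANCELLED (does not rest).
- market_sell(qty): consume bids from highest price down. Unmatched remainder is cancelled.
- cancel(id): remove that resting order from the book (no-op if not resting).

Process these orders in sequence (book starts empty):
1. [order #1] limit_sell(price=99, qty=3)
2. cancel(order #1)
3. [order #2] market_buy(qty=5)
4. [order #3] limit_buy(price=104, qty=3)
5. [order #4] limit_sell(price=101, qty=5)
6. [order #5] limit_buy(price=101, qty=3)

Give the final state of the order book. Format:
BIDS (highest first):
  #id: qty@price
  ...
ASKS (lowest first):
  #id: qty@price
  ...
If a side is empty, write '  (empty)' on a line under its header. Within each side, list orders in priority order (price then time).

After op 1 [order #1] limit_sell(price=99, qty=3): fills=none; bids=[-] asks=[#1:3@99]
After op 2 cancel(order #1): fills=none; bids=[-] asks=[-]
After op 3 [order #2] market_buy(qty=5): fills=none; bids=[-] asks=[-]
After op 4 [order #3] limit_buy(price=104, qty=3): fills=none; bids=[#3:3@104] asks=[-]
After op 5 [order #4] limit_sell(price=101, qty=5): fills=#3x#4:3@104; bids=[-] asks=[#4:2@101]
After op 6 [order #5] limit_buy(price=101, qty=3): fills=#5x#4:2@101; bids=[#5:1@101] asks=[-]

Answer: BIDS (highest first):
  #5: 1@101
ASKS (lowest first):
  (empty)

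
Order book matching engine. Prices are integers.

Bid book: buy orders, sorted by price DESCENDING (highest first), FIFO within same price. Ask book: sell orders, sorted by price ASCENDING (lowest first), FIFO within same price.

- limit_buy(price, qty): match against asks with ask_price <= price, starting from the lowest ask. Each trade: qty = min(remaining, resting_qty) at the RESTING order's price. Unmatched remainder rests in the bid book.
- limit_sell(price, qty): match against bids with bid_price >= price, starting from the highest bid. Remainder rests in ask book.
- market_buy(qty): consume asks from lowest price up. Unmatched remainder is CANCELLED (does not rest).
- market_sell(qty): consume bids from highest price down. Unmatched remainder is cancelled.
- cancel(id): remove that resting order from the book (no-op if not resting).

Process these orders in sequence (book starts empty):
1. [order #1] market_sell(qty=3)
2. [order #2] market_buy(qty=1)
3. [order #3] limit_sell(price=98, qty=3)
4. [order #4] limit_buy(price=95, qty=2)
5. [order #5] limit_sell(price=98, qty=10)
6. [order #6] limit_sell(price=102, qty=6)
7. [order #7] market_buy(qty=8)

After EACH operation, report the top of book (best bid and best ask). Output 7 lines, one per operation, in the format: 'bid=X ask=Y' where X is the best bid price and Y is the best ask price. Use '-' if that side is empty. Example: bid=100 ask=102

After op 1 [order #1] market_sell(qty=3): fills=none; bids=[-] asks=[-]
After op 2 [order #2] market_buy(qty=1): fills=none; bids=[-] asks=[-]
After op 3 [order #3] limit_sell(price=98, qty=3): fills=none; bids=[-] asks=[#3:3@98]
After op 4 [order #4] limit_buy(price=95, qty=2): fills=none; bids=[#4:2@95] asks=[#3:3@98]
After op 5 [order #5] limit_sell(price=98, qty=10): fills=none; bids=[#4:2@95] asks=[#3:3@98 #5:10@98]
After op 6 [order #6] limit_sell(price=102, qty=6): fills=none; bids=[#4:2@95] asks=[#3:3@98 #5:10@98 #6:6@102]
After op 7 [order #7] market_buy(qty=8): fills=#7x#3:3@98 #7x#5:5@98; bids=[#4:2@95] asks=[#5:5@98 #6:6@102]

Answer: bid=- ask=-
bid=- ask=-
bid=- ask=98
bid=95 ask=98
bid=95 ask=98
bid=95 ask=98
bid=95 ask=98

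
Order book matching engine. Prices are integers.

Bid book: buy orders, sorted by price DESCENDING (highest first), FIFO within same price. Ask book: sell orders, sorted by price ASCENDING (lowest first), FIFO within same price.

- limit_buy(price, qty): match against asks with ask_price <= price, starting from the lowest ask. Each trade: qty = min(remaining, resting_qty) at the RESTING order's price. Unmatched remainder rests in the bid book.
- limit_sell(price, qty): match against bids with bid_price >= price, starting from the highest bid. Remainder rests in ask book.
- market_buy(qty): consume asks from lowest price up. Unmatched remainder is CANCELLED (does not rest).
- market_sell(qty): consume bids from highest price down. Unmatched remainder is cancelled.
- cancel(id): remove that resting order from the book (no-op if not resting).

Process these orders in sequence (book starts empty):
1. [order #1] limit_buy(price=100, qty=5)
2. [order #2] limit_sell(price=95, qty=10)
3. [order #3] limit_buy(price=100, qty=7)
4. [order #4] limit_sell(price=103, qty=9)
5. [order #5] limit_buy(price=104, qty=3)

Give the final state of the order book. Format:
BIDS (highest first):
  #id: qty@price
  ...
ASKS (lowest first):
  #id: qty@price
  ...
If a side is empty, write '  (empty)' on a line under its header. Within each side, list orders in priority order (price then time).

After op 1 [order #1] limit_buy(price=100, qty=5): fills=none; bids=[#1:5@100] asks=[-]
After op 2 [order #2] limit_sell(price=95, qty=10): fills=#1x#2:5@100; bids=[-] asks=[#2:5@95]
After op 3 [order #3] limit_buy(price=100, qty=7): fills=#3x#2:5@95; bids=[#3:2@100] asks=[-]
After op 4 [order #4] limit_sell(price=103, qty=9): fills=none; bids=[#3:2@100] asks=[#4:9@103]
After op 5 [order #5] limit_buy(price=104, qty=3): fills=#5x#4:3@103; bids=[#3:2@100] asks=[#4:6@103]

Answer: BIDS (highest first):
  #3: 2@100
ASKS (lowest first):
  #4: 6@103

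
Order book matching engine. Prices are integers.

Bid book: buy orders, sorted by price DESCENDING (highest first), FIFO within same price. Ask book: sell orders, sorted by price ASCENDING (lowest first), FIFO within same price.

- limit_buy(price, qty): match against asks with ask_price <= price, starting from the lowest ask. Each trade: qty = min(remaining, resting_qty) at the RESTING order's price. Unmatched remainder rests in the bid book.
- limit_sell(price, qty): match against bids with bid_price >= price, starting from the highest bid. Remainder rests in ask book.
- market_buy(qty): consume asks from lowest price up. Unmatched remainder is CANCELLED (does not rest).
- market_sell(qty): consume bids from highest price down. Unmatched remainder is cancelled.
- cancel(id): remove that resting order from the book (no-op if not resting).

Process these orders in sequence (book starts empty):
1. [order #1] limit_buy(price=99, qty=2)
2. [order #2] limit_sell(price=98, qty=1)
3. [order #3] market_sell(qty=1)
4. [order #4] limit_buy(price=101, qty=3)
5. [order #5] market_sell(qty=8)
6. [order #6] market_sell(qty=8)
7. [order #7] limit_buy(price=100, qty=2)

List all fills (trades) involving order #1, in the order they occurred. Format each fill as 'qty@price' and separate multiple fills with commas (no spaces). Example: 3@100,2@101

After op 1 [order #1] limit_buy(price=99, qty=2): fills=none; bids=[#1:2@99] asks=[-]
After op 2 [order #2] limit_sell(price=98, qty=1): fills=#1x#2:1@99; bids=[#1:1@99] asks=[-]
After op 3 [order #3] market_sell(qty=1): fills=#1x#3:1@99; bids=[-] asks=[-]
After op 4 [order #4] limit_buy(price=101, qty=3): fills=none; bids=[#4:3@101] asks=[-]
After op 5 [order #5] market_sell(qty=8): fills=#4x#5:3@101; bids=[-] asks=[-]
After op 6 [order #6] market_sell(qty=8): fills=none; bids=[-] asks=[-]
After op 7 [order #7] limit_buy(price=100, qty=2): fills=none; bids=[#7:2@100] asks=[-]

Answer: 1@99,1@99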